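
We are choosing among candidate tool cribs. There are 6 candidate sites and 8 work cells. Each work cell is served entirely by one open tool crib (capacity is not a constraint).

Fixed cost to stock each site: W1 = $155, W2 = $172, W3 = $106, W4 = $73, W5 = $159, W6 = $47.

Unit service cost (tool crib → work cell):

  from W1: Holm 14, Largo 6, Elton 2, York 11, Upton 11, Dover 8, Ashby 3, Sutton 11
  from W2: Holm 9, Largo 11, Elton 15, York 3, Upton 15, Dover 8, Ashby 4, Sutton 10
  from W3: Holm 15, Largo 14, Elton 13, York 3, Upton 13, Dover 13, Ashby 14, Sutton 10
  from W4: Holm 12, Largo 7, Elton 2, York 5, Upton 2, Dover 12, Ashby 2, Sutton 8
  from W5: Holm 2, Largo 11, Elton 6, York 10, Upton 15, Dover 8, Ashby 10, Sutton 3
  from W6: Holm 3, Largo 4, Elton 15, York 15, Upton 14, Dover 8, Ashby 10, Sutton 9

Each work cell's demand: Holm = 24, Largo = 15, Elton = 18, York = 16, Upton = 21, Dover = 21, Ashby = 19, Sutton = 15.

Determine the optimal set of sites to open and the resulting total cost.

Open W4 and W6; minimum total cost 736.

For any fixed open set, each work cell goes to its cheapest open site; total = fixed + service.
{W4, W6}: Holm→W6 3·24=72, Largo→W6 4·15=60, Elton→W4 2·18=36, York→W4 5·16=80, Upton→W4 2·21=42, Dover→W6 8·21=168, Ashby→W4 2·19=38, Sutton→W4 8·15=120. Service 616; fixed 120; total 736.
{W4, W5}: service 562 + fixed 232 = 794
{W4, W5, W6}: Holm→W5 2·24=48, Largo→W6 4·15=60, Elton→W4 2·18=36, York→W4 5·16=80, Upton→W4 2·21=42, Dover→W5 8·21=168, Ashby→W4 2·19=38, Sutton→W5 3·15=45. Service 517; fixed 279; total 796.
{W1, W2, W3, W4, W5, W6}: service 485 + fixed 712 = 1197
No other subset beats 736.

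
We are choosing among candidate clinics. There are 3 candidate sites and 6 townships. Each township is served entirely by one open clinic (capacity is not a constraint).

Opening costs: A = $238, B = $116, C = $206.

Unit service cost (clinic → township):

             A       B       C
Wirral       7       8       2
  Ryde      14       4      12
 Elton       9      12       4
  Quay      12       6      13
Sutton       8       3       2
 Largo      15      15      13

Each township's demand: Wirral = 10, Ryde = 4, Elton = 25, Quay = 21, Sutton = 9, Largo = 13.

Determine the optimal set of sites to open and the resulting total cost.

For any fixed open set, each township goes to its cheapest open site; total = fixed + service.
{B, C}: Wirral→C 2·10=20, Ryde→B 4·4=16, Elton→C 4·25=100, Quay→B 6·21=126, Sutton→C 2·9=18, Largo→C 13·13=169. Service 449; fixed 322; total 771.
{C}: Wirral→C 2·10=20, Ryde→C 12·4=48, Elton→C 4·25=100, Quay→C 13·21=273, Sutton→C 2·9=18, Largo→C 13·13=169. Service 628; fixed 206; total 834.
{B}: service 744 + fixed 116 = 860
{A, B, C}: service 449 + fixed 560 = 1009
No other subset beats 771.

Open B and C; minimum total cost 771.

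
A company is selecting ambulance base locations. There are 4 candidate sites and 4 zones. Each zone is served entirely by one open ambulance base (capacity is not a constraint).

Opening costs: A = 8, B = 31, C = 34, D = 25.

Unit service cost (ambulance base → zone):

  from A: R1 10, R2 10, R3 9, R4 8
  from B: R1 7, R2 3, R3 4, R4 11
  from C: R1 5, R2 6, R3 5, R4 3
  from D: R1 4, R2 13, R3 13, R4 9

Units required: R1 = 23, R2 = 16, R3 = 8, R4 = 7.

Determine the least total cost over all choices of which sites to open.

For any fixed open set, each zone goes to its cheapest open site; total = fixed + service.
{B, C}: R1→C 5·23=115, R2→B 3·16=48, R3→B 4·8=32, R4→C 3·7=21. Service 216; fixed 65; total 281.
{B, C, D}: service 193 + fixed 90 = 283
{A, B, C}: service 216 + fixed 73 = 289
{A, B, C, D}: R1→D 4·23=92, R2→B 3·16=48, R3→B 4·8=32, R4→C 3·7=21. Service 193; fixed 98; total 291.
No other subset beats 281.

Minimum total cost: 281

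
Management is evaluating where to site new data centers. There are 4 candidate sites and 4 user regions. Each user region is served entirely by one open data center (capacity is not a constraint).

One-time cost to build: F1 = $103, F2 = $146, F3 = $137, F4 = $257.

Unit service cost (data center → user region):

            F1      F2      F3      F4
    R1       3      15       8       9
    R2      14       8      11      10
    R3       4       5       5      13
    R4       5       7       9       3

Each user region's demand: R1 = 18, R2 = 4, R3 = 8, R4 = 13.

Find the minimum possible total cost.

For any fixed open set, each user region goes to its cheapest open site; total = fixed + service.
{F1}: R1→F1 3·18=54, R2→F1 14·4=56, R3→F1 4·8=32, R4→F1 5·13=65. Service 207; fixed 103; total 310.
{F1, F2}: R1→F1 3·18=54, R2→F2 8·4=32, R3→F1 4·8=32, R4→F1 5·13=65. Service 183; fixed 249; total 432.
{F1, F3}: R1→F1 3·18=54, R2→F3 11·4=44, R3→F1 4·8=32, R4→F1 5·13=65. Service 195; fixed 240; total 435.
{F1, F2, F3, F4}: R1→F1 3·18=54, R2→F2 8·4=32, R3→F1 4·8=32, R4→F4 3·13=39. Service 157; fixed 643; total 800.
No other subset beats 310.

Minimum total cost: 310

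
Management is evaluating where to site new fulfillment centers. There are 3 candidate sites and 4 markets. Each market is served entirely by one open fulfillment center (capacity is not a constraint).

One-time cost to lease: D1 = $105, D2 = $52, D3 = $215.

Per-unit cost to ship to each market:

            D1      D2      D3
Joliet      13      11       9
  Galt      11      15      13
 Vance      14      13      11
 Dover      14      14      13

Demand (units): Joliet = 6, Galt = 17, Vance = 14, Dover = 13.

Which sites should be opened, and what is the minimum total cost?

Open D2 only; minimum total cost 737.

For any fixed open set, each market goes to its cheapest open site; total = fixed + service.
{D2}: Joliet→D2 11·6=66, Galt→D2 15·17=255, Vance→D2 13·14=182, Dover→D2 14·13=182. Service 685; fixed 52; total 737.
{D1}: Joliet→D1 13·6=78, Galt→D1 11·17=187, Vance→D1 14·14=196, Dover→D1 14·13=182. Service 643; fixed 105; total 748.
{D1, D2}: service 617 + fixed 157 = 774
{D1, D2, D3}: service 564 + fixed 372 = 936
No other subset beats 737.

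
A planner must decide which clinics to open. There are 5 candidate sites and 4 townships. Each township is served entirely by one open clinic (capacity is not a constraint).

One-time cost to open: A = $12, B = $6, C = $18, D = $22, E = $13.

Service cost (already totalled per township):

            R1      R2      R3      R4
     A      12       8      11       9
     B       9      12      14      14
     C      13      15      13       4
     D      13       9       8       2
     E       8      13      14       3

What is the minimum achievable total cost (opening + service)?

For any fixed open set, each township goes to its cheapest open site; total = fixed + service.
{E}: R1→E 8, R2→E 13, R3→E 14, R4→E 3. Service 38; fixed 13; total 51.
{A}: service 40 + fixed 12 = 52
{D}: service 32 + fixed 22 = 54
{A, B, C, D, E}: R1→E 8, R2→A 8, R3→D 8, R4→D 2. Service 26; fixed 71; total 97.
No other subset beats 51.

Minimum total cost: 51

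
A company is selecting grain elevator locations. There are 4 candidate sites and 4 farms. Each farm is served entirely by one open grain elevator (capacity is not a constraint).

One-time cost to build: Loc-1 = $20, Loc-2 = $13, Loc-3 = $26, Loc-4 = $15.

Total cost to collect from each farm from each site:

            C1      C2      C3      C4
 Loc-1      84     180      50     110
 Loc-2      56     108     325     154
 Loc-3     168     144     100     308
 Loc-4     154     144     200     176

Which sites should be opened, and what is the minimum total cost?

Open Loc-1 and Loc-2; minimum total cost 357.

For any fixed open set, each farm goes to its cheapest open site; total = fixed + service.
{Loc-1, Loc-2}: C1→Loc-2 56, C2→Loc-2 108, C3→Loc-1 50, C4→Loc-1 110. Service 324; fixed 33; total 357.
{Loc-1, Loc-2, Loc-4}: service 324 + fixed 48 = 372
{Loc-1, Loc-2, Loc-3}: C1→Loc-2 56, C2→Loc-2 108, C3→Loc-1 50, C4→Loc-1 110. Service 324; fixed 59; total 383.
{Loc-1, Loc-2, Loc-3, Loc-4}: C1→Loc-2 56, C2→Loc-2 108, C3→Loc-1 50, C4→Loc-1 110. Service 324; fixed 74; total 398.
No other subset beats 357.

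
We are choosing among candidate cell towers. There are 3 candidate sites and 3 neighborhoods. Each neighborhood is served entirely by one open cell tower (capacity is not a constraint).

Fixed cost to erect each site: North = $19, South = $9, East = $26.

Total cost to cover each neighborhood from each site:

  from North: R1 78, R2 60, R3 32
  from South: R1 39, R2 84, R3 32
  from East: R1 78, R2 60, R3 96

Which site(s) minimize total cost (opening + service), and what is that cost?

Open North and South; minimum total cost 159.

For any fixed open set, each neighborhood goes to its cheapest open site; total = fixed + service.
{North, South}: R1→South 39, R2→North 60, R3→North 32. Service 131; fixed 28; total 159.
{South}: service 155 + fixed 9 = 164
{South, East}: service 131 + fixed 35 = 166
{North, South, East}: service 131 + fixed 54 = 185
(All 7 nonempty subsets were checked; North and South is lowest.)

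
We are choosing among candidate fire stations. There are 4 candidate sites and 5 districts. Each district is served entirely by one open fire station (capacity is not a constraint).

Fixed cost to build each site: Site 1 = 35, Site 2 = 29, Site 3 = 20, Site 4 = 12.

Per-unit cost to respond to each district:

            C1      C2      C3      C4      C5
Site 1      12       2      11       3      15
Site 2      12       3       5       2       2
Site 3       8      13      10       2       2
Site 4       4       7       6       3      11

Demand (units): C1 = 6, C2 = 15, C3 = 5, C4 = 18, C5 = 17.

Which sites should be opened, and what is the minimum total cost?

Open Site 2 and Site 4; minimum total cost 205.

For any fixed open set, each district goes to its cheapest open site; total = fixed + service.
{Site 2, Site 4}: C1→Site 4 4·6=24, C2→Site 2 3·15=45, C3→Site 2 5·5=25, C4→Site 2 2·18=36, C5→Site 2 2·17=34. Service 164; fixed 41; total 205.
{Site 1, Site 3, Site 4}: C1→Site 4 4·6=24, C2→Site 1 2·15=30, C3→Site 4 6·5=30, C4→Site 3 2·18=36, C5→Site 3 2·17=34. Service 154; fixed 67; total 221.
{Site 1, Site 2, Site 4}: C1→Site 4 4·6=24, C2→Site 1 2·15=30, C3→Site 2 5·5=25, C4→Site 2 2·18=36, C5→Site 2 2·17=34. Service 149; fixed 76; total 225.
{Site 1, Site 2, Site 3, Site 4}: service 149 + fixed 96 = 245
No other subset beats 205.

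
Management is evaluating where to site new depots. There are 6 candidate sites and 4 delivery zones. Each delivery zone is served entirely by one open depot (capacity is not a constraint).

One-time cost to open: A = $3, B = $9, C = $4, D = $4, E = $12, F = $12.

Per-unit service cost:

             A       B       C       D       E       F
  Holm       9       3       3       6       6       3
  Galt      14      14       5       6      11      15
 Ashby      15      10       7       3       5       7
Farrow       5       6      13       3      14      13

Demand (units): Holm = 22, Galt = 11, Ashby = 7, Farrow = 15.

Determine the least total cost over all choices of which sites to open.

Minimum total cost: 195

For any fixed open set, each delivery zone goes to its cheapest open site; total = fixed + service.
{C, D}: Holm→C 3·22=66, Galt→C 5·11=55, Ashby→D 3·7=21, Farrow→D 3·15=45. Service 187; fixed 8; total 195.
{A, C, D}: service 187 + fixed 11 = 198
{B, C, D}: service 187 + fixed 17 = 204
{A, B, C, D, E, F}: service 187 + fixed 44 = 231
No other subset beats 195.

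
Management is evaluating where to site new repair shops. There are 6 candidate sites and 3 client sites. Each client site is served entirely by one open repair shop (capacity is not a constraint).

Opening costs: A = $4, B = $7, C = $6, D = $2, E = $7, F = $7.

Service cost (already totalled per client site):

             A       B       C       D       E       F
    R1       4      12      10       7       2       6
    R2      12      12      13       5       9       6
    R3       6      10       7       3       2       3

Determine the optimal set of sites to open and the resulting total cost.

For any fixed open set, each client site goes to its cheapest open site; total = fixed + service.
{D}: R1→D 7, R2→D 5, R3→D 3. Service 15; fixed 2; total 17.
{A, D}: service 12 + fixed 6 = 18
{D, E}: service 9 + fixed 9 = 18
{A, B, C, D, E, F}: service 9 + fixed 33 = 42
No other subset beats 17.

Open D only; minimum total cost 17.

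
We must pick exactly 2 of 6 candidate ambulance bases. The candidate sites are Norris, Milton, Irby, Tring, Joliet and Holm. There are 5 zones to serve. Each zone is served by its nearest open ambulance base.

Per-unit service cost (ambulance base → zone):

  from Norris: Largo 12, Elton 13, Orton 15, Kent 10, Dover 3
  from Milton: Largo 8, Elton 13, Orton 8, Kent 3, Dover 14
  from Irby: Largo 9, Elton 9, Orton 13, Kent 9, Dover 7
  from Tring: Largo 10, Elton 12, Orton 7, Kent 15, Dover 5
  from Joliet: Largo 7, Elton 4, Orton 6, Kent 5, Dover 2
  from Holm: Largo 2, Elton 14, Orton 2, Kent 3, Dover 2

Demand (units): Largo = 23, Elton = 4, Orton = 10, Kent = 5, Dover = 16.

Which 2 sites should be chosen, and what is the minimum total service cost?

With exactly 2 open, each zone uses its cheapest among the chosen.
{Joliet, Holm}: Largo→Holm 2·23=46, Elton→Joliet 4·4=16, Orton→Holm 2·10=20, Kent→Holm 3·5=15, Dover→Joliet 2·16=32. Service cost 129.
{Irby, Holm}: service cost 149
{Tring, Holm}: service cost 161
Among all 15 size-2 choices, {Joliet, Holm} is lowest.

Choose Joliet and Holm; total service cost 129.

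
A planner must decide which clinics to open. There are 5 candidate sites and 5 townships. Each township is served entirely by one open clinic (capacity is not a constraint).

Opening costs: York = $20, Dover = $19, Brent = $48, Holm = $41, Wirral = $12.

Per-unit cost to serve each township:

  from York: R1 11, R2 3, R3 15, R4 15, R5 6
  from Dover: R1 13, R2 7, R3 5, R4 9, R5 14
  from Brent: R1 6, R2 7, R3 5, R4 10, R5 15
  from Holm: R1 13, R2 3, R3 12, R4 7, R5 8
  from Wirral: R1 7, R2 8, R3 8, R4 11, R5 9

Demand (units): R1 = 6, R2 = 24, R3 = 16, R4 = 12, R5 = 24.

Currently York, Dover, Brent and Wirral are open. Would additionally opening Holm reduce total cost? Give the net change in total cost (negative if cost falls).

Current service cost with {York, Dover, Brent, Wirral}: 440.
Adding Holm: each township re-picks its cheapest; new service cost 416, saving 24.
Extra fixed cost: 41. Net change = 41 − 24 = 17.
(Totals: 539 → 556.)

No — net change +17 (cost rises by 17).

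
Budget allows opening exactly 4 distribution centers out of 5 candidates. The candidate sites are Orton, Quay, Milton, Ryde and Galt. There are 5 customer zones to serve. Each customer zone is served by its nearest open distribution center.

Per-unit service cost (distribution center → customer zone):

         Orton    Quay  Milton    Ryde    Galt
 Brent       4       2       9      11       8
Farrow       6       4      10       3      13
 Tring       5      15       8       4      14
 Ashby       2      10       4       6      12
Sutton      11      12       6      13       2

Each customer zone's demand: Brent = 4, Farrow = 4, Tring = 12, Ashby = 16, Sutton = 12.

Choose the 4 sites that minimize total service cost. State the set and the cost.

With exactly 4 open, each customer zone uses its cheapest among the chosen.
{Orton, Quay, Ryde, Galt}: Brent→Quay 2·4=8, Farrow→Ryde 3·4=12, Tring→Ryde 4·12=48, Ashby→Orton 2·16=32, Sutton→Galt 2·12=24. Service cost 124.
{Orton, Milton, Ryde, Galt}: service cost 132
{Orton, Quay, Milton, Galt}: service cost 140
Among all 5 size-4 choices, {Orton, Quay, Ryde, Galt} is lowest.

Choose Orton, Quay, Ryde and Galt; total service cost 124.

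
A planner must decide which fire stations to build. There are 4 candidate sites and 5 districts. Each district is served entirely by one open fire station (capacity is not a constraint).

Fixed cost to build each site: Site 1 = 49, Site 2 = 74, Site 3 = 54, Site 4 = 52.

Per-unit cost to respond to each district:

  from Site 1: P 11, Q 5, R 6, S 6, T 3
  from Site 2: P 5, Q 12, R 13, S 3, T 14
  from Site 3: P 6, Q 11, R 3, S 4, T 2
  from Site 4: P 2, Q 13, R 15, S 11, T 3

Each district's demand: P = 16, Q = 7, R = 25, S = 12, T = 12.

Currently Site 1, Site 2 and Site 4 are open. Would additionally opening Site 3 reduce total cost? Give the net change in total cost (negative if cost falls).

Yes — net change −33 (cost falls by 33).

Current service cost with {Site 1, Site 2, Site 4}: 289.
Adding Site 3: each district re-picks its cheapest; new service cost 202, saving 87.
Extra fixed cost: 54. Net change = 54 − 87 = -33.
(Totals: 464 → 431.)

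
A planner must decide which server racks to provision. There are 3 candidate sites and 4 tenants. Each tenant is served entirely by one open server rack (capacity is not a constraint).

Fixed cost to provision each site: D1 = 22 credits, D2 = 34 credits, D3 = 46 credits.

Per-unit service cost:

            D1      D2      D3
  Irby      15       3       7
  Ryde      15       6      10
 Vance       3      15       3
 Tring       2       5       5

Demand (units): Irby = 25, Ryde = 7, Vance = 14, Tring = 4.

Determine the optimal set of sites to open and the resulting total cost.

For any fixed open set, each tenant goes to its cheapest open site; total = fixed + service.
{D1, D2}: Irby→D2 3·25=75, Ryde→D2 6·7=42, Vance→D1 3·14=42, Tring→D1 2·4=8. Service 167; fixed 56; total 223.
{D2, D3}: Irby→D2 3·25=75, Ryde→D2 6·7=42, Vance→D3 3·14=42, Tring→D2 5·4=20. Service 179; fixed 80; total 259.
{D1, D2, D3}: service 167 + fixed 102 = 269
{D1}: service 530 + fixed 22 = 552
(All 7 nonempty subsets were checked; D1 and D2 is lowest.)

Open D1 and D2; minimum total cost 223.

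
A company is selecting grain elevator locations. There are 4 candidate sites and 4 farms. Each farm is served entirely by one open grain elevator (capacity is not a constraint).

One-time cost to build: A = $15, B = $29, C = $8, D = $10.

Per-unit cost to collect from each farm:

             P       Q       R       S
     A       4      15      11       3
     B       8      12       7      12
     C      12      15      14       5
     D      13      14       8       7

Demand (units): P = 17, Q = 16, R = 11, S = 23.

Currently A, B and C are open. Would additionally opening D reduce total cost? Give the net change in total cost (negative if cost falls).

Current service cost with {A, B, C}: 406.
Adding D: each farm re-picks its cheapest; new service cost 406, saving 0.
Extra fixed cost: 10. Net change = 10 − 0 = 10.
(Totals: 458 → 468.)

No — net change +10 (cost rises by 10).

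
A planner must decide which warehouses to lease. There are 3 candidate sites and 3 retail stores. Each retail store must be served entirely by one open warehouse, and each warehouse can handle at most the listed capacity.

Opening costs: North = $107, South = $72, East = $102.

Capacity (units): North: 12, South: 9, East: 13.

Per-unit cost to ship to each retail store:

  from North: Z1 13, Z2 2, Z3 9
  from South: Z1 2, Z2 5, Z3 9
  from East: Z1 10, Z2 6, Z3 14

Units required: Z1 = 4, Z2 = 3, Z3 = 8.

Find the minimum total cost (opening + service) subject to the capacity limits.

Minimum total cost: 265

Open {North, South}: Z1→South 2·4=8, Z2→North 2·3=6, Z3→North 9·8=72.
Loads: North carries 11/12, South carries 4/9. Service 86; fixed 179; total 265.
Next best feasible plan costs 274.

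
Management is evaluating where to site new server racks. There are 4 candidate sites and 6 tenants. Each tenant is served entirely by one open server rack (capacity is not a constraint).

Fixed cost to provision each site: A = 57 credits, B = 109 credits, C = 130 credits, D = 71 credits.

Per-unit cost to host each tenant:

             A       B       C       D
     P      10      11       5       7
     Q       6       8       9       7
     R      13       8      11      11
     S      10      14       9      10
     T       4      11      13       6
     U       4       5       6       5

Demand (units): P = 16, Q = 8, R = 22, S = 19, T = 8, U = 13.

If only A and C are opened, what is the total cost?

Total cost: 812

Each tenant is assigned to its cheapest site among the open ones.
{A, C}: P→C 5·16=80, Q→A 6·8=48, R→C 11·22=242, S→C 9·19=171, T→A 4·8=32, U→A 4·13=52. Service 625; fixed 187; total 812.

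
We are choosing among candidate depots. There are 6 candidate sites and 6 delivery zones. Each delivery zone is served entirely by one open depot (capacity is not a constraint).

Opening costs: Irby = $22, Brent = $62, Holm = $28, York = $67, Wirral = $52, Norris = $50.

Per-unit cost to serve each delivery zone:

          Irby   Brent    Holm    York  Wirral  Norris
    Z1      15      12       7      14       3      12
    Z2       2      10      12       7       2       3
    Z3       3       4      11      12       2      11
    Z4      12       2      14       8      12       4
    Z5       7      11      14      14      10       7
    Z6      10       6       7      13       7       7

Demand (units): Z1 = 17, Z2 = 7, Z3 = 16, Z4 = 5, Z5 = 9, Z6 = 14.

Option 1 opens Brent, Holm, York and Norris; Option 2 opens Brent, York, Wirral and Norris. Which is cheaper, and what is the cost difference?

Option 1: {Brent, Holm, York, Norris}: Z1→Holm 7·17=119, Z2→Norris 3·7=21, Z3→Brent 4·16=64, Z4→Brent 2·5=10, Z5→Norris 7·9=63, Z6→Brent 6·14=84. Service 361; fixed 207; total 568.
Option 2: {Brent, York, Wirral, Norris}: Z1→Wirral 3·17=51, Z2→Wirral 2·7=14, Z3→Wirral 2·16=32, Z4→Brent 2·5=10, Z5→Norris 7·9=63, Z6→Brent 6·14=84. Service 254; fixed 231; total 485.
Difference: |568 − 485| = 83.

Option 2 is cheaper by 83.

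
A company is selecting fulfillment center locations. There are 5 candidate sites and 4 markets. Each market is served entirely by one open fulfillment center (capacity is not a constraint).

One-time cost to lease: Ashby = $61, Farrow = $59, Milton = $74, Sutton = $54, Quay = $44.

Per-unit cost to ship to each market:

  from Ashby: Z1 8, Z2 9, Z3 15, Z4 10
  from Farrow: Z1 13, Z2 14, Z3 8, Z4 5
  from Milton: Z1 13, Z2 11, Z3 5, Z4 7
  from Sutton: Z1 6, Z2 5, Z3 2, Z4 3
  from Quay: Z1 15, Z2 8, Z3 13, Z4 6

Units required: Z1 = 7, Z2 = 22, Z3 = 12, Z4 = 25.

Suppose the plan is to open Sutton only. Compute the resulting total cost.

Each market is assigned to its cheapest site among the open ones.
{Sutton}: Z1→Sutton 6·7=42, Z2→Sutton 5·22=110, Z3→Sutton 2·12=24, Z4→Sutton 3·25=75. Service 251; fixed 54; total 305.

Total cost: 305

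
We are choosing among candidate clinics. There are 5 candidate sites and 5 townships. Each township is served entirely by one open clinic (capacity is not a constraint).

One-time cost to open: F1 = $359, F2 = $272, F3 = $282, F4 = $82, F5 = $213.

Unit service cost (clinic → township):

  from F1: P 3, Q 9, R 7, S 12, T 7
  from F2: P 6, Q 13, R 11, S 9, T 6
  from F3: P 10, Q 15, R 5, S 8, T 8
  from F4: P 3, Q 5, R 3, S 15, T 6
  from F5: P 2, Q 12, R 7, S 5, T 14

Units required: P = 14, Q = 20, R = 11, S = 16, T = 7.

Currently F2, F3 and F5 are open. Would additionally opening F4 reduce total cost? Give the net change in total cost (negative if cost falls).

Current service cost with {F2, F3, F5}: 445.
Adding F4: each township re-picks its cheapest; new service cost 283, saving 162.
Extra fixed cost: 82. Net change = 82 − 162 = -80.
(Totals: 1212 → 1132.)

Yes — net change −80 (cost falls by 80).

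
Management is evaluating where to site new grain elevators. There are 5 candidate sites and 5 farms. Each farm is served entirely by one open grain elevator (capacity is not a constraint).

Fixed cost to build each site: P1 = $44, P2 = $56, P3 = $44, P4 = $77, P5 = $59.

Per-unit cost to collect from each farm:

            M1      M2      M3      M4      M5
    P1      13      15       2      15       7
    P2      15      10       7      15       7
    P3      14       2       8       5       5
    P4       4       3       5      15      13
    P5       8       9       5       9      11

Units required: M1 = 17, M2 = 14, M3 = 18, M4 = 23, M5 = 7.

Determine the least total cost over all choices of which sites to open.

Minimum total cost: 447

For any fixed open set, each farm goes to its cheapest open site; total = fixed + service.
{P1, P3, P4}: M1→P4 4·17=68, M2→P3 2·14=28, M3→P1 2·18=36, M4→P3 5·23=115, M5→P3 5·7=35. Service 282; fixed 165; total 447.
{P3, P4}: service 336 + fixed 121 = 457
{P1, P3, P5}: service 350 + fixed 147 = 497
{P1, P2, P3, P4, P5}: service 282 + fixed 280 = 562
No other subset beats 447.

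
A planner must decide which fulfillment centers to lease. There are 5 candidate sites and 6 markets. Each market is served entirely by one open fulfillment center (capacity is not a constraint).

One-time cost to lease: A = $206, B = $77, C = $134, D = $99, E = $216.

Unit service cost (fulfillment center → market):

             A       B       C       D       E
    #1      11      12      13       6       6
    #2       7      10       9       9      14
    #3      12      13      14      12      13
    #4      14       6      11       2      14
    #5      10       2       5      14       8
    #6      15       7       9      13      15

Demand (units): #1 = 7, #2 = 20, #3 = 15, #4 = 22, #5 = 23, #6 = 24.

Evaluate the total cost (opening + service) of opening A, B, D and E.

Each market is assigned to its cheapest site among the open ones.
{A, B, D, E}: #1→D 6·7=42, #2→A 7·20=140, #3→A 12·15=180, #4→D 2·22=44, #5→B 2·23=46, #6→B 7·24=168. Service 620; fixed 598; total 1218.

Total cost: 1218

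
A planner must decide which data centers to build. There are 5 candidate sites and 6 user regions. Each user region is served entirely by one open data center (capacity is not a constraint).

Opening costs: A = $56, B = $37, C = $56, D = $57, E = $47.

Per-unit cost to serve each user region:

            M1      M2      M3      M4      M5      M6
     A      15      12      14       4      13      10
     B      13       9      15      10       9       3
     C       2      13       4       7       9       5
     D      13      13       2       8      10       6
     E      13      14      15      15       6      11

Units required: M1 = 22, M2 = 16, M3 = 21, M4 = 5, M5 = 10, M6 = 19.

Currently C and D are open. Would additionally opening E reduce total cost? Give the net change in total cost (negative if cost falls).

Current service cost with {C, D}: 514.
Adding E: each user region re-picks its cheapest; new service cost 484, saving 30.
Extra fixed cost: 47. Net change = 47 − 30 = 17.
(Totals: 627 → 644.)

No — net change +17 (cost rises by 17).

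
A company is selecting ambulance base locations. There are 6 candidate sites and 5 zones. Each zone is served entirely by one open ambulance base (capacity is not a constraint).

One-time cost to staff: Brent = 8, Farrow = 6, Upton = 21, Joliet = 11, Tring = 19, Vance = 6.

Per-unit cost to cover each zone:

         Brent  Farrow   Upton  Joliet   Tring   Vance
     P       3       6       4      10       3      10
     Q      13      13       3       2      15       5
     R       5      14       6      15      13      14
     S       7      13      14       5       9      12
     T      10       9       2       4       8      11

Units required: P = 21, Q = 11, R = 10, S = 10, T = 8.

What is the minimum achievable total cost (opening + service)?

For any fixed open set, each zone goes to its cheapest open site; total = fixed + service.
{Brent, Joliet}: P→Brent 3·21=63, Q→Joliet 2·11=22, R→Brent 5·10=50, S→Joliet 5·10=50, T→Joliet 4·8=32. Service 217; fixed 19; total 236.
{Brent, Upton, Joliet}: P→Brent 3·21=63, Q→Joliet 2·11=22, R→Brent 5·10=50, S→Joliet 5·10=50, T→Upton 2·8=16. Service 201; fixed 40; total 241.
{Brent, Farrow, Joliet}: P→Brent 3·21=63, Q→Joliet 2·11=22, R→Brent 5·10=50, S→Joliet 5·10=50, T→Joliet 4·8=32. Service 217; fixed 25; total 242.
{Brent, Farrow, Upton, Joliet, Tring, Vance}: service 201 + fixed 71 = 272
No other subset beats 236.

Minimum total cost: 236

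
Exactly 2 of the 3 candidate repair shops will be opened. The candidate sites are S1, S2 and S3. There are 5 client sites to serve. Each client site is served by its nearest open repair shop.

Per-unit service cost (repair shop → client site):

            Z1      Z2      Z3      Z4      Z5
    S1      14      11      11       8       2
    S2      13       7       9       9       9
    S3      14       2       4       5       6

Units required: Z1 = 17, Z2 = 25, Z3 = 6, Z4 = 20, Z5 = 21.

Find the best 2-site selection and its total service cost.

With exactly 2 open, each client site uses its cheapest among the chosen.
{S1, S3}: Z1→S1 14·17=238, Z2→S3 2·25=50, Z3→S3 4·6=24, Z4→S3 5·20=100, Z5→S1 2·21=42. Service cost 454.
{S2, S3}: service cost 521
{S1, S2}: service cost 652
Among all 3 size-2 choices, {S1, S3} is lowest.

Choose S1 and S3; total service cost 454.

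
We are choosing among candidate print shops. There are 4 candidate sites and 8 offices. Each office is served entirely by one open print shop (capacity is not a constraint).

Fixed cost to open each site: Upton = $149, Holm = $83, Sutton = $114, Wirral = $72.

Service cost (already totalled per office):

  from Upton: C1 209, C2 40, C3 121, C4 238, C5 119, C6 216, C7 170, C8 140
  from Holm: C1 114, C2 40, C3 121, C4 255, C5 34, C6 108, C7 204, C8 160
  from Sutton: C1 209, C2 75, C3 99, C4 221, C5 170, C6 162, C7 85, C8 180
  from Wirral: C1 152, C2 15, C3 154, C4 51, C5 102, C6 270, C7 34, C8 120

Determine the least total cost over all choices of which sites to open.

For any fixed open set, each office goes to its cheapest open site; total = fixed + service.
{Holm, Wirral}: C1→Holm 114, C2→Wirral 15, C3→Holm 121, C4→Wirral 51, C5→Holm 34, C6→Holm 108, C7→Wirral 34, C8→Wirral 120. Service 597; fixed 155; total 752.
{Holm, Sutton, Wirral}: C1→Holm 114, C2→Wirral 15, C3→Sutton 99, C4→Wirral 51, C5→Holm 34, C6→Holm 108, C7→Wirral 34, C8→Wirral 120. Service 575; fixed 269; total 844.
{Upton, Holm, Wirral}: service 597 + fixed 304 = 901
{Upton, Holm, Sutton, Wirral}: C1→Holm 114, C2→Wirral 15, C3→Sutton 99, C4→Wirral 51, C5→Holm 34, C6→Holm 108, C7→Wirral 34, C8→Wirral 120. Service 575; fixed 418; total 993.
(All 15 nonempty subsets were checked; Holm and Wirral is lowest.)

Minimum total cost: 752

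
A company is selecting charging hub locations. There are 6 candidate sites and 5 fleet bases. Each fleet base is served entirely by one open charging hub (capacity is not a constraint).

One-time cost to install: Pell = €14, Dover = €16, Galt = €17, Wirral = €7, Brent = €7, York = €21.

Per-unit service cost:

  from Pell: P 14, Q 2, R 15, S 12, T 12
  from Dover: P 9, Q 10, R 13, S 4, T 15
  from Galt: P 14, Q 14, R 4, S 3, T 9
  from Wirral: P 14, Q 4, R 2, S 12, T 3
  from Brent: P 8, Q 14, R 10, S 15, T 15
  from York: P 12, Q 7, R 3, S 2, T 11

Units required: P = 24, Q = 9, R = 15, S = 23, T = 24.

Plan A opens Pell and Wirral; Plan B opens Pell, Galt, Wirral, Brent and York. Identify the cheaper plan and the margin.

Plan B is cheaper by 329.

Plan A: {Pell, Wirral}: P→Pell 14·24=336, Q→Pell 2·9=18, R→Wirral 2·15=30, S→Pell 12·23=276, T→Wirral 3·24=72. Service 732; fixed 21; total 753.
Plan B: {Pell, Galt, Wirral, Brent, York}: P→Brent 8·24=192, Q→Pell 2·9=18, R→Wirral 2·15=30, S→York 2·23=46, T→Wirral 3·24=72. Service 358; fixed 66; total 424.
Difference: |753 − 424| = 329.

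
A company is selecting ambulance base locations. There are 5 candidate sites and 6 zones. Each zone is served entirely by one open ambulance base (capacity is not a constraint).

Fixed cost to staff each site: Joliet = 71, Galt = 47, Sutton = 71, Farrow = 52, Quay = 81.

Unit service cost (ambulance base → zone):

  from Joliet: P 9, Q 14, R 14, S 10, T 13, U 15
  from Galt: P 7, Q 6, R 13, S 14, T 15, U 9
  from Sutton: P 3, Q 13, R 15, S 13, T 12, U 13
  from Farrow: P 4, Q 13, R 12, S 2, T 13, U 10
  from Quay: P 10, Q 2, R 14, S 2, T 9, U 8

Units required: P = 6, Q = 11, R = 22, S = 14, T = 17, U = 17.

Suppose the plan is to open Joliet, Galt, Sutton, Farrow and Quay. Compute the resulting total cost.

Each zone is assigned to its cheapest site among the open ones.
{Joliet, Galt, Sutton, Farrow, Quay}: P→Sutton 3·6=18, Q→Quay 2·11=22, R→Farrow 12·22=264, S→Farrow 2·14=28, T→Quay 9·17=153, U→Quay 8·17=136. Service 621; fixed 322; total 943.

Total cost: 943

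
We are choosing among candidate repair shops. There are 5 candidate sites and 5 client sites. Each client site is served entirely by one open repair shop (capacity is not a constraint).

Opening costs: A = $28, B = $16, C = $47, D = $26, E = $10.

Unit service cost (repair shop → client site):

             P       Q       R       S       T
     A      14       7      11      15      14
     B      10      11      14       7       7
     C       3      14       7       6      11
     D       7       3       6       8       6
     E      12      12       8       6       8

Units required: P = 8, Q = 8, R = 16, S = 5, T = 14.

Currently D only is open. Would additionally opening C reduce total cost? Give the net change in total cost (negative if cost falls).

No — net change +5 (cost rises by 5).

Current service cost with {D}: 300.
Adding C: each client site re-picks its cheapest; new service cost 258, saving 42.
Extra fixed cost: 47. Net change = 47 − 42 = 5.
(Totals: 326 → 331.)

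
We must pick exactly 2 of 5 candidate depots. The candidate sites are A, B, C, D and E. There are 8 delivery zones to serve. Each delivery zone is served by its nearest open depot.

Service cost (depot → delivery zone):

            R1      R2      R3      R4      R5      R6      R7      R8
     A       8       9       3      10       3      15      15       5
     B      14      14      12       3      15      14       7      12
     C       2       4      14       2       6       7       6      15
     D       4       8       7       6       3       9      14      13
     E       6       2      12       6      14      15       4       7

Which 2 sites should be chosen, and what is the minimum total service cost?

With exactly 2 open, each delivery zone uses its cheapest among the chosen.
{A, C}: R1→C 2, R2→C 4, R3→A 3, R4→C 2, R5→A 3, R6→C 7, R7→C 6, R8→A 5. Service cost 32.
{C, E}: service cost 42
{D, E}: service cost 42
Among all 10 size-2 choices, {A, C} is lowest.

Choose A and C; total service cost 32.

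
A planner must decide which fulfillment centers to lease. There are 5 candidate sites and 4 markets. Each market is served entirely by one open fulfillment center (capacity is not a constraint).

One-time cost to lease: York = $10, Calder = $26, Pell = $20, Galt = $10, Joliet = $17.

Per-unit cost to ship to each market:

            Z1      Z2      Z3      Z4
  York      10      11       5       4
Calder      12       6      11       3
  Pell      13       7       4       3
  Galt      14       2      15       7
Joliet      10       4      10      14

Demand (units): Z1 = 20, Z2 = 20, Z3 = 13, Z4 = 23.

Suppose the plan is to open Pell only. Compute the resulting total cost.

Each market is assigned to its cheapest site among the open ones.
{Pell}: Z1→Pell 13·20=260, Z2→Pell 7·20=140, Z3→Pell 4·13=52, Z4→Pell 3·23=69. Service 521; fixed 20; total 541.

Total cost: 541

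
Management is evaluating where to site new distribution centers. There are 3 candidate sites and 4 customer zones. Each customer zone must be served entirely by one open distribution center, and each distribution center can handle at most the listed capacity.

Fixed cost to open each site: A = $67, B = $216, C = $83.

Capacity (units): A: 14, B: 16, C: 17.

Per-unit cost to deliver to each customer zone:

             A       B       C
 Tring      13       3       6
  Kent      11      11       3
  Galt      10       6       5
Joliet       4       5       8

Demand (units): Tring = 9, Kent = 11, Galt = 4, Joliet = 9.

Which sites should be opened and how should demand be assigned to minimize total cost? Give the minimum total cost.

Minimum total cost: 482

Open {A, B, C}: Tring→B 3·9=27, Kent→C 3·11=33, Galt→C 5·4=20, Joliet→A 4·9=36.
Loads: A carries 9/14, B carries 9/16, C carries 15/17. Service 116; fixed 366; total 482.
Next best feasible plan costs 486.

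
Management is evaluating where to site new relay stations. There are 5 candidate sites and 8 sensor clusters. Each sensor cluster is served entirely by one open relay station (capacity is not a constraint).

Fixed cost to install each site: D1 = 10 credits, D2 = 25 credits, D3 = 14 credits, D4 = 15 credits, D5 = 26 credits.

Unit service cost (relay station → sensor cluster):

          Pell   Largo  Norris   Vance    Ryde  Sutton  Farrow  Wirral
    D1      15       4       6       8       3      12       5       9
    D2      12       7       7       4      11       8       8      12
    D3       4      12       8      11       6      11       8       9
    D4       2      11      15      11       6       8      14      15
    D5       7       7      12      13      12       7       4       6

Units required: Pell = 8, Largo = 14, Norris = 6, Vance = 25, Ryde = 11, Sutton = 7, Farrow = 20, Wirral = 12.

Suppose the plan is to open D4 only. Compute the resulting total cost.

Total cost: 1132

Each sensor cluster is assigned to its cheapest site among the open ones.
{D4}: Pell→D4 2·8=16, Largo→D4 11·14=154, Norris→D4 15·6=90, Vance→D4 11·25=275, Ryde→D4 6·11=66, Sutton→D4 8·7=56, Farrow→D4 14·20=280, Wirral→D4 15·12=180. Service 1117; fixed 15; total 1132.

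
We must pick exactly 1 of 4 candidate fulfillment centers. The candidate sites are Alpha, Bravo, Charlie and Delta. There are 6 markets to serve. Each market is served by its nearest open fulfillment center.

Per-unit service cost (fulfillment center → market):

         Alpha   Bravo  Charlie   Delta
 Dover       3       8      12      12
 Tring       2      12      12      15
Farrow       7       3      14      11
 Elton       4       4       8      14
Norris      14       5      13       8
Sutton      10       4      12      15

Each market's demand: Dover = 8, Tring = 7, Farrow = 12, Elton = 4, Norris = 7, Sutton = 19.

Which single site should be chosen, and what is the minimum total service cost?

With exactly 1 open, each market uses its cheapest among the chosen.
{Bravo}: Dover→Bravo 8·8=64, Tring→Bravo 12·7=84, Farrow→Bravo 3·12=36, Elton→Bravo 4·4=16, Norris→Bravo 5·7=35, Sutton→Bravo 4·19=76. Service cost 311.
{Alpha}: service cost 426
{Charlie}: service cost 699
Among all 4 size-1 choices, {Bravo} is lowest.

Choose Bravo only; total service cost 311.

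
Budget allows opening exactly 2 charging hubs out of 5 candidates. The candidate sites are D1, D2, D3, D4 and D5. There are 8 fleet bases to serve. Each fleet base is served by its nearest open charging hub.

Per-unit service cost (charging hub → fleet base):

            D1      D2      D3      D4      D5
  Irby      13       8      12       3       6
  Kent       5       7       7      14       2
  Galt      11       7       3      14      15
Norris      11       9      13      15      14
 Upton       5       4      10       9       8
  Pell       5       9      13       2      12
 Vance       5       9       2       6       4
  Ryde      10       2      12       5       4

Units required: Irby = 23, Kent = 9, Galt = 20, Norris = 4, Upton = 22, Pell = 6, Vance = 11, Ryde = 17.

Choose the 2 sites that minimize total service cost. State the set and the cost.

Choose D2 and D4; total service cost 508.

With exactly 2 open, each fleet base uses its cheapest among the chosen.
{D2, D4}: Irby→D4 3·23=69, Kent→D2 7·9=63, Galt→D2 7·20=140, Norris→D2 9·4=36, Upton→D2 4·22=88, Pell→D4 2·6=12, Vance→D4 6·11=66, Ryde→D2 2·17=34. Service cost 508.
{D2, D3}: service cost 541
{D2, D5}: service cost 552
Among all 10 size-2 choices, {D2, D4} is lowest.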